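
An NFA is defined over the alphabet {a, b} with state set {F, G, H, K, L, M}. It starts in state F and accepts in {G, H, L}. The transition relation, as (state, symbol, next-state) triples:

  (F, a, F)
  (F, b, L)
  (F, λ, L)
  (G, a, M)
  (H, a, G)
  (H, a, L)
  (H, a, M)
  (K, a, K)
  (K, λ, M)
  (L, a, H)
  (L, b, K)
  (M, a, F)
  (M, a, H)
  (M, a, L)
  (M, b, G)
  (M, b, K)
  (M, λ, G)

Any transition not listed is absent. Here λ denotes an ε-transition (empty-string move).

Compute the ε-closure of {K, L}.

{G, K, L, M}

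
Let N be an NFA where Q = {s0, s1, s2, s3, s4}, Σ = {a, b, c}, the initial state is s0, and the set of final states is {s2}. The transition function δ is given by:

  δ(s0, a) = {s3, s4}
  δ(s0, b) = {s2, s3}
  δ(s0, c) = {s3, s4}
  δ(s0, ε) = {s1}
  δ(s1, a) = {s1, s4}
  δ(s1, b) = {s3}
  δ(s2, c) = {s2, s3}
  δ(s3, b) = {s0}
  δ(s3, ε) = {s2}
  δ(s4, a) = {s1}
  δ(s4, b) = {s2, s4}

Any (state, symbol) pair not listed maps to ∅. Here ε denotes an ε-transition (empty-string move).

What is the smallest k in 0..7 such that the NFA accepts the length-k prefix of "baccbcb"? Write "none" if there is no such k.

1

Start: ε-closure({s0}) = {s0, s1}.
Read 'b': s0→{s2, s3}, s1→{s3}; now {s2, s3}.
None of the earlier sets intersect F, but {s2, s3} does.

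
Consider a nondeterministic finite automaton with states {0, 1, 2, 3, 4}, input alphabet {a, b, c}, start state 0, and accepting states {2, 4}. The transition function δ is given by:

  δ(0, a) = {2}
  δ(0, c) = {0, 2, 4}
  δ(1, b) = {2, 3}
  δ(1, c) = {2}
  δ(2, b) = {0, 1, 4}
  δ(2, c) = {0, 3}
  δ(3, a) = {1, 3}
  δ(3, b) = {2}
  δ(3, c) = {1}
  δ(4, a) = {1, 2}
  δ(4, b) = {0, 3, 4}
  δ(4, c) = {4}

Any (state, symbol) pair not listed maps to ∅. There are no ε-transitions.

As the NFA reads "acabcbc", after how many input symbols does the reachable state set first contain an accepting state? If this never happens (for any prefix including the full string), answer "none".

1

Start in {0}.
Read 'a': {0} → {2}.
None of the earlier sets intersect F, but {2} does.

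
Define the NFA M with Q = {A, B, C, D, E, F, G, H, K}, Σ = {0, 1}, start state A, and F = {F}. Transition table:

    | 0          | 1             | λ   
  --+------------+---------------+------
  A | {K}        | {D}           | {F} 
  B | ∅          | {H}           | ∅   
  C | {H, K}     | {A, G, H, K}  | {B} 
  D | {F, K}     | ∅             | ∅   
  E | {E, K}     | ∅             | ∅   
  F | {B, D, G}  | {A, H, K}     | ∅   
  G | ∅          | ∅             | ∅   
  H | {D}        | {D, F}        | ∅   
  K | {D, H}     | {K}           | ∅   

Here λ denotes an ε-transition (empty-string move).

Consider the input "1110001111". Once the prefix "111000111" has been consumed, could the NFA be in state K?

Yes

Start: ε-closure({A}) = {A, F}.
Read '1': A→{D}, F→{A, H, K}; union {A, D, H, K}; ε-closure = {A, D, F, H, K}.
Read '1': A→{D}, D→∅, F→{A, H, K}, H→{D, F}, K→{K}; now {A, D, F, H, K}.
Read '1': A→{D}, D→∅, F→{A, H, K}, H→{D, F}, K→{K}; now {A, D, F, H, K}.
Read '0': A→{K}, D→{F, K}, F→{B, D, G}, H→{D}, K→{D, H}; now {B, D, F, G, H, K}.
Read '0': B→∅, D→{F, K}, F→{B, D, G}, G→∅, H→{D}, K→{D, H}; now {B, D, F, G, H, K}.
Read '0': B→∅, D→{F, K}, F→{B, D, G}, G→∅, H→{D}, K→{D, H}; now {B, D, F, G, H, K}.
Read '1': B→{H}, D→∅, F→{A, H, K}, G→∅, H→{D, F}, K→{K}; now {A, D, F, H, K}.
Read '1': A→{D}, D→∅, F→{A, H, K}, H→{D, F}, K→{K}; now {A, D, F, H, K}.
Read '1': A→{D}, D→∅, F→{A, H, K}, H→{D, F}, K→{K}; now {A, D, F, H, K}.
State K is in {A, D, F, H, K}.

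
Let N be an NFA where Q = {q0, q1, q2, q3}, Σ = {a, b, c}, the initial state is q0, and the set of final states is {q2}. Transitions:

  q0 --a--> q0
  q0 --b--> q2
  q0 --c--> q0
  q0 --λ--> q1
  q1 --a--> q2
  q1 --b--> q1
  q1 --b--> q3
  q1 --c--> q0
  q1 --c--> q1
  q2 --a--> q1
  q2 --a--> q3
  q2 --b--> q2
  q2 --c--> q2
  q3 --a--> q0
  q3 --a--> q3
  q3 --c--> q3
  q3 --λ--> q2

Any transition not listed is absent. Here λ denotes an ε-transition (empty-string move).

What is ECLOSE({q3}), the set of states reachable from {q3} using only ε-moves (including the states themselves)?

Begin with {q3}.
ε-move q3 → q2; add q2.

{q2, q3}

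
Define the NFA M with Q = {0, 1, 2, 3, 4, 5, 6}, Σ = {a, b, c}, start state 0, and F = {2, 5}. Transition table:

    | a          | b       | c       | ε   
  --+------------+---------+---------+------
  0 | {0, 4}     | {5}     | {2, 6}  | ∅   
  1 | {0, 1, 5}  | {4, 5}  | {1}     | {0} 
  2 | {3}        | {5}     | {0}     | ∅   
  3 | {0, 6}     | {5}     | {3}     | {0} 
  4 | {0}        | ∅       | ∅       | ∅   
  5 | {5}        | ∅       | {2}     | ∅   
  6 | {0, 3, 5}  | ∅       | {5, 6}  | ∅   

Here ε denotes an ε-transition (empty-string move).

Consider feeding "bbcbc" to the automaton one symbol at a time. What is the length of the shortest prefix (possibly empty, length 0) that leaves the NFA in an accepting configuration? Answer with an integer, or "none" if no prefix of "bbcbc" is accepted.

1

Start in {0}.
Read 'b': {0} → {5}.
None of the earlier sets intersect F, but {5} does.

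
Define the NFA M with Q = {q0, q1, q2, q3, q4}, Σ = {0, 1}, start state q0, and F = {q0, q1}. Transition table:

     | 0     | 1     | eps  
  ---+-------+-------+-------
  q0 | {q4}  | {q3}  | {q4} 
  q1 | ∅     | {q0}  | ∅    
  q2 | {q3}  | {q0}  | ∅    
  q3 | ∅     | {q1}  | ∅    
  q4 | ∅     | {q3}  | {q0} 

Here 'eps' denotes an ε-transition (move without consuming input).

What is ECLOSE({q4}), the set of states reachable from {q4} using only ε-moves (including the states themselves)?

Begin with {q4}.
ε-move q4 → q0; add q0.

{q0, q4}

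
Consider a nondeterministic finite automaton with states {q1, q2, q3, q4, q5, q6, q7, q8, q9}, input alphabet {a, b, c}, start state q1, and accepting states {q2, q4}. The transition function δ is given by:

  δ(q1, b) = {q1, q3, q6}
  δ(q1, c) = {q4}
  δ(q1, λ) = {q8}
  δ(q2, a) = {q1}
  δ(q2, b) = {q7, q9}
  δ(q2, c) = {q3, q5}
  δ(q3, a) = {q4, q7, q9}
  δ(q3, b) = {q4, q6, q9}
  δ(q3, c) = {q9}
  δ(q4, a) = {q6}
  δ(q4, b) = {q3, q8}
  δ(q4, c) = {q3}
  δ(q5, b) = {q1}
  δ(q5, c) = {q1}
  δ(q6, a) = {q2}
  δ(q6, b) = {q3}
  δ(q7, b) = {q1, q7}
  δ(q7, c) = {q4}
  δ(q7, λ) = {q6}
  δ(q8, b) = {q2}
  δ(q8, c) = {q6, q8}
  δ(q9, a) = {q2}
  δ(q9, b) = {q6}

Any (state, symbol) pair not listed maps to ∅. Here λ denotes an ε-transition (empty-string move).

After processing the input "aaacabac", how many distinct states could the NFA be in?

0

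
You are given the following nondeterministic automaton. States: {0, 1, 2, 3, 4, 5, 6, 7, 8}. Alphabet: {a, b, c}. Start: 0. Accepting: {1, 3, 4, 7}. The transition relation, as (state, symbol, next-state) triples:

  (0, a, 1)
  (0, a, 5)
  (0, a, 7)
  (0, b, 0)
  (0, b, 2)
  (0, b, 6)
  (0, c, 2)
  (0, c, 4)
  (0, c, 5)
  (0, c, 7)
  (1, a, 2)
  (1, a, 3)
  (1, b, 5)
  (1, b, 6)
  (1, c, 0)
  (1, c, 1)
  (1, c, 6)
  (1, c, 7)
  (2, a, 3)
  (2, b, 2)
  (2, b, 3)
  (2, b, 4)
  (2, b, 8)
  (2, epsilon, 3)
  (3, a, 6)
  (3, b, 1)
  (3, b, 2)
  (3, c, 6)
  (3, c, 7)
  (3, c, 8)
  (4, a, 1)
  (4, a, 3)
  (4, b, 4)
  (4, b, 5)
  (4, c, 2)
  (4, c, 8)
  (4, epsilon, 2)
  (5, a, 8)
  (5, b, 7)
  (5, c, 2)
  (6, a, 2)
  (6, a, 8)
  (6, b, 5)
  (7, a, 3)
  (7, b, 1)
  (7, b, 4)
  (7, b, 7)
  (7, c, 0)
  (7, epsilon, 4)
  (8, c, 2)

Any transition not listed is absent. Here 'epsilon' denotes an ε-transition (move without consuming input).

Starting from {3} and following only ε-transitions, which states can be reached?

{3}

Begin with {3}.
No ε-moves leave this set, so the closure equals the set itself.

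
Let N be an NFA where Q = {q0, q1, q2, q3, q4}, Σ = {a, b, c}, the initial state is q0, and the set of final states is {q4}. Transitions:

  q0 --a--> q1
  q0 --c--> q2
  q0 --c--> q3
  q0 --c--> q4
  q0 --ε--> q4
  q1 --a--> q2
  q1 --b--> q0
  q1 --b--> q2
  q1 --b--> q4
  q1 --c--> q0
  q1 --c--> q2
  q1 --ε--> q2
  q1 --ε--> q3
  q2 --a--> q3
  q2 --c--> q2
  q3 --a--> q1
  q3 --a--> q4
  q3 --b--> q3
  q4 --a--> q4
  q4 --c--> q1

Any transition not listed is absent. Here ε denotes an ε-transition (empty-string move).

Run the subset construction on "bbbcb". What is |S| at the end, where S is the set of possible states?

0

Start: ε-closure({q0}) = {q0, q4}.
Read 'b': q0→∅, q4→∅; now ∅.
The set is empty and remains empty for the remaining 4 symbols.
That set has 0 states.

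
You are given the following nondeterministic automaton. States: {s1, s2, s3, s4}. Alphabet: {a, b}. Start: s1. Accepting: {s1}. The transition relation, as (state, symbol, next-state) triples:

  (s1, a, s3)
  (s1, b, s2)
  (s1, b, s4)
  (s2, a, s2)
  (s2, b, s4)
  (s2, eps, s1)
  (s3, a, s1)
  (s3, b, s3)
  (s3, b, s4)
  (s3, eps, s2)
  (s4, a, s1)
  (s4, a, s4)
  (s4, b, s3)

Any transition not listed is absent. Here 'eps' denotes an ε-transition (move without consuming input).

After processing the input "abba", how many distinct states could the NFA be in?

4

Start in {s1}.
Read 'a': s1→{s3}; union {s3}; ε-closure = {s1, s2, s3}.
Read 'b': s1→{s2, s4}, s2→{s4}, s3→{s3, s4}; union {s2, s3, s4}; ε-closure = {s1, s2, s3, s4}.
Read 'b': s1→{s2, s4}, s2→{s4}, s3→{s3, s4}, s4→{s3}; union {s2, s3, s4}; ε-closure = {s1, s2, s3, s4}.
Read 'a': s1→{s3}, s2→{s2}, s3→{s1}, s4→{s1, s4}; now {s1, s2, s3, s4}.
That set has 4 states.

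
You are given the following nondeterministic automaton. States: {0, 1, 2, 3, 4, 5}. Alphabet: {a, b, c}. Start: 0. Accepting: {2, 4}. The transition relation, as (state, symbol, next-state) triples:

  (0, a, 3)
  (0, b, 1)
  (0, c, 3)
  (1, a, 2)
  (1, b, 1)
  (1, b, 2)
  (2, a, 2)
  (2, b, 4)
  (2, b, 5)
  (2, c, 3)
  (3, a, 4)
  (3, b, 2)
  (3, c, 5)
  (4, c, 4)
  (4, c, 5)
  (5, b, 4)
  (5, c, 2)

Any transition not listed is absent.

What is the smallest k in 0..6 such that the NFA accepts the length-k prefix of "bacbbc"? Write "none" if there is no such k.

2

Start in {0}.
Read 'b': 0→{1}; now {1}.
Read 'a': 1→{2}; now {2}.
None of the earlier sets intersect F, but {2} does.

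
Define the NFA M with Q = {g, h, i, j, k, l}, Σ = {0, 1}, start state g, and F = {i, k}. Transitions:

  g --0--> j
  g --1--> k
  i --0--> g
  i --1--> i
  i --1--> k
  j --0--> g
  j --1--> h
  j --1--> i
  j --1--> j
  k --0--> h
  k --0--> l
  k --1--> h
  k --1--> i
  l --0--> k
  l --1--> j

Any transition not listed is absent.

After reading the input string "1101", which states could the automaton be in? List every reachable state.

{k}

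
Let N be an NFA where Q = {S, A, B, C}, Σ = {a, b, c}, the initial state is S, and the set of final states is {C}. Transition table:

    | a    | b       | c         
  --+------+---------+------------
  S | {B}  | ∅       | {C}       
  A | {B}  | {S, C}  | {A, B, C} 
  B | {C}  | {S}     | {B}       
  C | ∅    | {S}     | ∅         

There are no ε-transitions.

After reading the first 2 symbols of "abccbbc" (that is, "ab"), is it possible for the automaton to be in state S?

Start in {S}.
Read 'a': S→{B}; now {B}.
Read 'b': B→{S}; now {S}.
State S is in {S}.

Yes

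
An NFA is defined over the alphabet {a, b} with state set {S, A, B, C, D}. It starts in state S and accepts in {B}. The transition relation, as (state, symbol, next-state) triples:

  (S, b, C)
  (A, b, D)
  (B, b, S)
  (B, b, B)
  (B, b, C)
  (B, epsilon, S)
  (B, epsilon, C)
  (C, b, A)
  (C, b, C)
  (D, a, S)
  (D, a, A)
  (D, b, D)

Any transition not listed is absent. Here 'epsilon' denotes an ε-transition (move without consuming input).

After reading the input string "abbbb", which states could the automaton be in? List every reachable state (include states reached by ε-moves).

Start in {S}.
Read 'a': {S} → ∅.
The set is empty and remains empty for the remaining 4 symbols.

∅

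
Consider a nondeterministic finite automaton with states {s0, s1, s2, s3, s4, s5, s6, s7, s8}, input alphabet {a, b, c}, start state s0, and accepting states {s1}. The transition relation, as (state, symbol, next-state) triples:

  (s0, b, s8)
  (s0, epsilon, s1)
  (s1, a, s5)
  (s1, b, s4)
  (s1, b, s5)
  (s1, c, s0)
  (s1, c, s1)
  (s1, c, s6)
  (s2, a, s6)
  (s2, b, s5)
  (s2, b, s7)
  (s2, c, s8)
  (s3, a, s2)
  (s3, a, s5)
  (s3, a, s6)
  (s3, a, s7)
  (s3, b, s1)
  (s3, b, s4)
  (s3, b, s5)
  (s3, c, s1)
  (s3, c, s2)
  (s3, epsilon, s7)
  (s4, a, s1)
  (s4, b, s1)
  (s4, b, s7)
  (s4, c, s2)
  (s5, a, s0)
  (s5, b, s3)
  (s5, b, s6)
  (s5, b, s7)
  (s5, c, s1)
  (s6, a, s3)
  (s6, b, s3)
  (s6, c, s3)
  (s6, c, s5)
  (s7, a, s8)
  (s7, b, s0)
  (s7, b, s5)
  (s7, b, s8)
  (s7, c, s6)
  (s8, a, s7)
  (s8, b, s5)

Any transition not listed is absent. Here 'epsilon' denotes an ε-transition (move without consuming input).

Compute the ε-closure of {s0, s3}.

Begin with {s0, s3}.
ε-move s3 → s7; add s7.
ε-move s0 → s1; add s1.

{s0, s1, s3, s7}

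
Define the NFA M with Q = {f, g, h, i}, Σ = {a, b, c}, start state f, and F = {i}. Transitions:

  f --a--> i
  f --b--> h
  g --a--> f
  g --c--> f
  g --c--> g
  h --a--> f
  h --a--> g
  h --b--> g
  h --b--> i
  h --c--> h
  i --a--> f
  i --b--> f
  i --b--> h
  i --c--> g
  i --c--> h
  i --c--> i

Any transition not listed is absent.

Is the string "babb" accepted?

Yes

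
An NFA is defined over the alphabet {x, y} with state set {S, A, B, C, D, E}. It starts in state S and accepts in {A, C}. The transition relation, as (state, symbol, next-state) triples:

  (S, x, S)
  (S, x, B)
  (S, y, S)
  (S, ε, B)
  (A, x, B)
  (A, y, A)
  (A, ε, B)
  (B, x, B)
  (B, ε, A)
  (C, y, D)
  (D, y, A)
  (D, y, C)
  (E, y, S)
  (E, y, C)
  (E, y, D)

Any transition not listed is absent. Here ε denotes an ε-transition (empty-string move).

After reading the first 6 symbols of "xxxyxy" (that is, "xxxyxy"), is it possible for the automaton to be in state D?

Start: ε-closure({S}) = {S, A, B}.
Read 'x': S→{S, B}, A→{B}, B→{B}; union {S, B}; ε-closure = {S, A, B}.
Read 'x': S→{S, B}, A→{B}, B→{B}; union {S, B}; ε-closure = {S, A, B}.
Read 'x': S→{S, B}, A→{B}, B→{B}; union {S, B}; ε-closure = {S, A, B}.
Read 'y': S→{S}, A→{A}, B→∅; union {S, A}; ε-closure = {S, A, B}.
Read 'x': S→{S, B}, A→{B}, B→{B}; union {S, B}; ε-closure = {S, A, B}.
Read 'y': S→{S}, A→{A}, B→∅; union {S, A}; ε-closure = {S, A, B}.
State D is not in {S, A, B}.

No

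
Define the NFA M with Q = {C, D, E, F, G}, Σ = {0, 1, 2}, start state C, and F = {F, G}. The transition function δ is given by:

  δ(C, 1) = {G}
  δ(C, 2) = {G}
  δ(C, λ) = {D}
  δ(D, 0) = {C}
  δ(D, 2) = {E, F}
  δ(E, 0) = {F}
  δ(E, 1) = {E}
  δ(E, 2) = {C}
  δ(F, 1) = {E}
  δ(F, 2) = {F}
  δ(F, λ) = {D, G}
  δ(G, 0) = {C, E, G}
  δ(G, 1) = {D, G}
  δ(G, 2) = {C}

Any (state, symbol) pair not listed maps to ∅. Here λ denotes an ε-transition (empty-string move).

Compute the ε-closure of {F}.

{D, F, G}

Begin with {F}.
ε-move F → D; add D.
ε-move F → G; add G.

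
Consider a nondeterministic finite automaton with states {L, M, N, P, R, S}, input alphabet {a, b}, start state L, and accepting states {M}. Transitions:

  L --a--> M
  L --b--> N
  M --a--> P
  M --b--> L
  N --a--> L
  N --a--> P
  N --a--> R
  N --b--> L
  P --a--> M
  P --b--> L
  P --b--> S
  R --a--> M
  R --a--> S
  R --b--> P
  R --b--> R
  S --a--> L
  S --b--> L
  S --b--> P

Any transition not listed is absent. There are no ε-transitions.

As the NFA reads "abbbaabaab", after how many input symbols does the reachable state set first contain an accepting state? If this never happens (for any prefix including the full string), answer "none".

Start in {L}.
Read 'a': {L} → {M}.
None of the earlier sets intersect F, but {M} does.

1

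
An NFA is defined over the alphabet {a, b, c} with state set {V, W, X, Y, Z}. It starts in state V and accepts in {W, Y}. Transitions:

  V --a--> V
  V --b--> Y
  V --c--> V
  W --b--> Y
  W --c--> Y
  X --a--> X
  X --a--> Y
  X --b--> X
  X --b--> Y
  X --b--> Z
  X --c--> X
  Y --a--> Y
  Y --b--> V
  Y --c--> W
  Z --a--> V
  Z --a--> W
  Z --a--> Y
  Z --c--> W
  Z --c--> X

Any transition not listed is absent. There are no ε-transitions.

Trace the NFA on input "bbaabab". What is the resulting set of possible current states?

{V}

Start in {V}.
Read 'b': V→{Y}; now {Y}.
Read 'b': Y→{V}; now {V}.
Read 'a': V→{V}; now {V}.
Read 'a': V→{V}; now {V}.
Read 'b': V→{Y}; now {Y}.
Read 'a': Y→{Y}; now {Y}.
Read 'b': Y→{V}; now {V}.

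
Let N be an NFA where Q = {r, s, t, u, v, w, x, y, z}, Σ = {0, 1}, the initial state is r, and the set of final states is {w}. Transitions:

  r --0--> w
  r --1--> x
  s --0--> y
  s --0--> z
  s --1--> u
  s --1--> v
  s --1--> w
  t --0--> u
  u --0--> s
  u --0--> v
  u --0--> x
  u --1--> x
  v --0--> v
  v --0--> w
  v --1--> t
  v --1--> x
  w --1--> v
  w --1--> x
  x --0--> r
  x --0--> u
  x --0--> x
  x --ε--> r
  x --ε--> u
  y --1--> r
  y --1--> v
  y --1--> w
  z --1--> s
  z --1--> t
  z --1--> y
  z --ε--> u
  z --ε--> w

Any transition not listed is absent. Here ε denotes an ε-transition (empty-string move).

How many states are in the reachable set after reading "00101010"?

0

Start in {r}.
Read '0': r→{w}; now {w}.
Read '0': w→∅; now ∅.
The set is empty and remains empty for the remaining 6 symbols.
That set has 0 states.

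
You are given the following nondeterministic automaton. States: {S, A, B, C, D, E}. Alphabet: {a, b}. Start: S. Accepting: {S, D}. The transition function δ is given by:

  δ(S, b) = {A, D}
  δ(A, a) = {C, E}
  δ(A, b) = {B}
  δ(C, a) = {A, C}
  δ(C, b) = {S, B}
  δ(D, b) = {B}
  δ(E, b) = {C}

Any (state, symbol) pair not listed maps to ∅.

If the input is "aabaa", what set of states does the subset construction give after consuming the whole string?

Start in {S}.
Read 'a': {S} → ∅.
The set is empty and remains empty for the remaining 4 symbols.

∅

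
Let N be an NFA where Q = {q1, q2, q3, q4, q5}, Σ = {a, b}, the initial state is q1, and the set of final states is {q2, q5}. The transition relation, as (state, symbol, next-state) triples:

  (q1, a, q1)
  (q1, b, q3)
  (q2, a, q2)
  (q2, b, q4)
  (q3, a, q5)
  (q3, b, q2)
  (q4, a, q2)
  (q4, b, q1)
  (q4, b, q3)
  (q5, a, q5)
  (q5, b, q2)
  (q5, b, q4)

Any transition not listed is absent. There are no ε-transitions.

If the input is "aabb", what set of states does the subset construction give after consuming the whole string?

Start in {q1}.
Read 'a': q1→{q1}; now {q1}.
Read 'a': q1→{q1}; now {q1}.
Read 'b': q1→{q3}; now {q3}.
Read 'b': q3→{q2}; now {q2}.

{q2}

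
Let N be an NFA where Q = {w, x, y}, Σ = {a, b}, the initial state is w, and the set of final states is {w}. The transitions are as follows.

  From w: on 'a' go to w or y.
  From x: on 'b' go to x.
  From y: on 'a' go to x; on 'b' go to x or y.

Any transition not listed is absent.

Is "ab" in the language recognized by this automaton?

No

Start in {w}.
Read 'a': w→{w, y}; now {w, y}.
Read 'b': w→∅, y→{x, y}; now {x, y}.
The final set {x, y} contains no accepting state.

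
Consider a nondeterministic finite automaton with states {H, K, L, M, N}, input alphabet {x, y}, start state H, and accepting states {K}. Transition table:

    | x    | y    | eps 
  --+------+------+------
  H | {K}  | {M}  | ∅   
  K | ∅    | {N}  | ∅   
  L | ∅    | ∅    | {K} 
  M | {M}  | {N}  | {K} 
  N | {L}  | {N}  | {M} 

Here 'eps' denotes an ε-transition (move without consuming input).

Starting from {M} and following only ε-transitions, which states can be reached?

{K, M}

Begin with {M}.
ε-move M → K; add K.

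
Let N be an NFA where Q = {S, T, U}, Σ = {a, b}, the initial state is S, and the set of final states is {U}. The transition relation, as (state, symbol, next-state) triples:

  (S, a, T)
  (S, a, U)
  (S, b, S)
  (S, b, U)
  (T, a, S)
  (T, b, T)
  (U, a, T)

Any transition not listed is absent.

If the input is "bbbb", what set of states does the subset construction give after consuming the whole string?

Start in {S}.
Read 'b': S→{S, U}; now {S, U}.
Read 'b': S→{S, U}, U→∅; now {S, U}.
Read 'b': S→{S, U}, U→∅; now {S, U}.
Read 'b': S→{S, U}, U→∅; now {S, U}.

{S, U}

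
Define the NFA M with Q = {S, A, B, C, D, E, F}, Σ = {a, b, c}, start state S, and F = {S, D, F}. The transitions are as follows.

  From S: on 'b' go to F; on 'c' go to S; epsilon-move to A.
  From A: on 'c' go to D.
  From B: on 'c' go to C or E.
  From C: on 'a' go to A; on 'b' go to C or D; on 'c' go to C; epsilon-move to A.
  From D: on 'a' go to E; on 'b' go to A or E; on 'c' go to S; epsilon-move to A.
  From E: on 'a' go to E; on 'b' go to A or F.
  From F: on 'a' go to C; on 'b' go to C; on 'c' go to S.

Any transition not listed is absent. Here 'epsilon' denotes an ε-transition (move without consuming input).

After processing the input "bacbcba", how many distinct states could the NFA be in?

Start: ε-closure({S}) = {S, A}.
Read 'b': S→{F}, A→∅; now {F}.
Read 'a': F→{C}; union {C}; ε-closure = {A, C}.
Read 'c': A→{D}, C→{C}; union {C, D}; ε-closure = {A, C, D}.
Read 'b': A→∅, C→{C, D}, D→{A, E}; now {A, C, D, E}.
Read 'c': A→{D}, C→{C}, D→{S}, E→∅; union {S, C, D}; ε-closure = {S, A, C, D}.
Read 'b': S→{F}, A→∅, C→{C, D}, D→{A, E}; now {A, C, D, E, F}.
Read 'a': A→∅, C→{A}, D→{E}, E→{E}, F→{C}; now {A, C, E}.
That set has 3 states.

3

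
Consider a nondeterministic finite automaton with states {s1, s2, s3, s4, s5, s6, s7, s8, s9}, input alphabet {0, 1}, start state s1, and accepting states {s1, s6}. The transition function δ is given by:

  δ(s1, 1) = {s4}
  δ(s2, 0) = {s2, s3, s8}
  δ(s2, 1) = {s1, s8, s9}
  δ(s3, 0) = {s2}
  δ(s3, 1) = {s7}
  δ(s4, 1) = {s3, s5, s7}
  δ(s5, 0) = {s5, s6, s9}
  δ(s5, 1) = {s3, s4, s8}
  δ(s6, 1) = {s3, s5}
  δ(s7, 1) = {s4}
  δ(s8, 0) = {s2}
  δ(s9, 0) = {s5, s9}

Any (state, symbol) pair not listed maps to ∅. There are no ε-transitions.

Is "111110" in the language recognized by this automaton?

Yes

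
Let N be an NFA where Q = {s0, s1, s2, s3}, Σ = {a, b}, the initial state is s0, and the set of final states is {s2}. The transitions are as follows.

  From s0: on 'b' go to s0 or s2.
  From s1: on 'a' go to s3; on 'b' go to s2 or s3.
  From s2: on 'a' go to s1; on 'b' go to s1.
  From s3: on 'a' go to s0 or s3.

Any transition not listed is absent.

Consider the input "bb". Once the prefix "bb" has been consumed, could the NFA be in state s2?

Yes

Start in {s0}.
Read 'b': {s0} → {s0, s2}.
Read 'b': {s0, s2} → {s0, s1, s2}.
State s2 is in {s0, s1, s2}.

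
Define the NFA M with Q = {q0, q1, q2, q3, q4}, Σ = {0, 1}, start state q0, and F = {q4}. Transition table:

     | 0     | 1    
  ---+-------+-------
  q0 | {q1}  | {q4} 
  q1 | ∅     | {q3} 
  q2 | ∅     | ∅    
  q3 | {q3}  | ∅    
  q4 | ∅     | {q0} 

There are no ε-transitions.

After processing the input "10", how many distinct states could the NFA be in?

0

Start in {q0}.
Read '1': {q0} → {q4}.
Read '0': {q4} → ∅.
That set has 0 states.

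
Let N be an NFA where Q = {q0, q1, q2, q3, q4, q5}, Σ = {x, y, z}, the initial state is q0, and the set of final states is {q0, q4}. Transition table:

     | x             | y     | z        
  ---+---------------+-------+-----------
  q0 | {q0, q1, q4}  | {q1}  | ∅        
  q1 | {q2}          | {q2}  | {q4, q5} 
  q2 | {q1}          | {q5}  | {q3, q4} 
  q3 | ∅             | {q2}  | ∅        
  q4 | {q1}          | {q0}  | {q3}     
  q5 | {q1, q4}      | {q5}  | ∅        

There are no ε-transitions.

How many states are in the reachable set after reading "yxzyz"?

2

Start in {q0}.
Read 'y': q0→{q1}; now {q1}.
Read 'x': q1→{q2}; now {q2}.
Read 'z': q2→{q3, q4}; now {q3, q4}.
Read 'y': q3→{q2}, q4→{q0}; now {q0, q2}.
Read 'z': q0→∅, q2→{q3, q4}; now {q3, q4}.
That set has 2 states.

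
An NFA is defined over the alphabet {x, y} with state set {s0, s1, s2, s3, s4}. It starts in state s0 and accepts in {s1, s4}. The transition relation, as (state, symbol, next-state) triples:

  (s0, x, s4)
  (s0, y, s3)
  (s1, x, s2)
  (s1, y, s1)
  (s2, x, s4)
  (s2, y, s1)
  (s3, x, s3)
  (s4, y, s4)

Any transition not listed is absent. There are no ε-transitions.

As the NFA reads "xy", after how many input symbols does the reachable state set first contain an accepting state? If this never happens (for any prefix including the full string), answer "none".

1

Start in {s0}.
Read 'x': {s0} → {s4}.
None of the earlier sets intersect F, but {s4} does.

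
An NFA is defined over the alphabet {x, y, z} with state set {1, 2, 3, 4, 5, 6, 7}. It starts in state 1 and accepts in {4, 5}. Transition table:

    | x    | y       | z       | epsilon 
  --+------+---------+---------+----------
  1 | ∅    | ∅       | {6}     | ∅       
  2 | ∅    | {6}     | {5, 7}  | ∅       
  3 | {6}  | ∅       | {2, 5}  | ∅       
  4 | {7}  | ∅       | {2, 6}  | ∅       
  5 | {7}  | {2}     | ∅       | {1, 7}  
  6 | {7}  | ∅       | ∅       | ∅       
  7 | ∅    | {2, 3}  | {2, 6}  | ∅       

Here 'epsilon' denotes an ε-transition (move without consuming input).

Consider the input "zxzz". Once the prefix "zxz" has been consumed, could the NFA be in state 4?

No

Start in {1}.
Read 'z': 1→{6}; now {6}.
Read 'x': 6→{7}; now {7}.
Read 'z': 7→{2, 6}; now {2, 6}.
State 4 is not in {2, 6}.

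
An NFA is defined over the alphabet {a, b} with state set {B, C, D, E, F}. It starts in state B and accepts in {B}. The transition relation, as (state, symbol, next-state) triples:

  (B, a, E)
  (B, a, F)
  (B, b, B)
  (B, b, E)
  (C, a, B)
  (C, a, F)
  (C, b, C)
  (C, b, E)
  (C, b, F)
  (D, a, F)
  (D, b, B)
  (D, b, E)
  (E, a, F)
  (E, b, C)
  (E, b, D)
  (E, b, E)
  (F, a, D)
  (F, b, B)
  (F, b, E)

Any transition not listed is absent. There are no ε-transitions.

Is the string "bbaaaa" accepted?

No

Start in {B}.
Read 'b': B→{B, E}; now {B, E}.
Read 'b': B→{B, E}, E→{C, D, E}; now {B, C, D, E}.
Read 'a': B→{E, F}, C→{B, F}, D→{F}, E→{F}; now {B, E, F}.
Read 'a': B→{E, F}, E→{F}, F→{D}; now {D, E, F}.
Read 'a': D→{F}, E→{F}, F→{D}; now {D, F}.
Read 'a': D→{F}, F→{D}; now {D, F}.
The final set {D, F} contains no accepting state.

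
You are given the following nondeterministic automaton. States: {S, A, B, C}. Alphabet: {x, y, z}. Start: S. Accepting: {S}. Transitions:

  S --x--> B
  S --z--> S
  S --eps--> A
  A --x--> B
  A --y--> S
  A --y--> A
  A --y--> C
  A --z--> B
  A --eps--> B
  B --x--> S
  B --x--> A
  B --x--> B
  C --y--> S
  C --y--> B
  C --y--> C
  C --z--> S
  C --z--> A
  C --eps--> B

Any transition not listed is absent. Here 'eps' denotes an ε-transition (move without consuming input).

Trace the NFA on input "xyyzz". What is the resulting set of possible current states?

{S, A, B}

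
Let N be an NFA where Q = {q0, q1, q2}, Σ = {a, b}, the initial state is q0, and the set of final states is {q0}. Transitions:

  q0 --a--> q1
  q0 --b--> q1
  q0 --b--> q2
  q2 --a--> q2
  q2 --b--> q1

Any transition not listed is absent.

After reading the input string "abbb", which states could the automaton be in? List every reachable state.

Start in {q0}.
Read 'a': q0→{q1}; now {q1}.
Read 'b': q1→∅; now ∅.
The set is empty and remains empty for the remaining 2 symbols.

∅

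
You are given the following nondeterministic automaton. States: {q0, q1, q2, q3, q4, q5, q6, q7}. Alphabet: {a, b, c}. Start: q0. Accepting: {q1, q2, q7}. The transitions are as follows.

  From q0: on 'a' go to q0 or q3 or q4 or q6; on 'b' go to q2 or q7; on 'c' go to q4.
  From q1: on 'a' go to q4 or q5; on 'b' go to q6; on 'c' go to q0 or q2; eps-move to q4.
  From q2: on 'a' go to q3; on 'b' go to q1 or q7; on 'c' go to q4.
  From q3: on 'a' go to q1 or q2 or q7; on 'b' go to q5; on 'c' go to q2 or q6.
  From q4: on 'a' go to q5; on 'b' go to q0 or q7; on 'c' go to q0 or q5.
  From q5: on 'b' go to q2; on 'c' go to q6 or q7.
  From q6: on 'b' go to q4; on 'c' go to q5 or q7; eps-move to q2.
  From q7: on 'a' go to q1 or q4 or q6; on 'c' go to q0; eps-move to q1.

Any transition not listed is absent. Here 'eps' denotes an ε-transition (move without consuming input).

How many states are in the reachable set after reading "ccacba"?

7

Start in {q0}.
Read 'c': {q0} → {q4}.
Read 'c': {q4} → {q0, q5}.
Read 'a': {q0, q5} → {q0, q2, q3, q4, q6}.
Read 'c': {q0, q2, q3, q4, q6} → {q0, q1, q2, q4, q5, q6, q7}.
Read 'b': {q0, q1, q2, q4, q5, q6, q7} → {q0, q1, q2, q4, q6, q7}.
Read 'a': {q0, q1, q2, q4, q6, q7} → {q0, q1, q2, q3, q4, q5, q6}.
That set has 7 states.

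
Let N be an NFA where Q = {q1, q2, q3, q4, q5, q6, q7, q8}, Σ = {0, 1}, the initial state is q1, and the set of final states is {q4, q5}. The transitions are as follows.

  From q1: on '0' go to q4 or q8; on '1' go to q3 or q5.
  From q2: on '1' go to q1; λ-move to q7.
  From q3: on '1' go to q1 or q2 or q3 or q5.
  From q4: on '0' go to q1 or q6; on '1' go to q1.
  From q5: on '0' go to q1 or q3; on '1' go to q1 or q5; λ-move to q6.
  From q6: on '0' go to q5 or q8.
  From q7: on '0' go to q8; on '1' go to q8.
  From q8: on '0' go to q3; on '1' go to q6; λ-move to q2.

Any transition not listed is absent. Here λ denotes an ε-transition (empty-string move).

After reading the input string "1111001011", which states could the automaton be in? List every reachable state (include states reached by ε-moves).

{q1, q2, q3, q5, q6, q7, q8}

Start in {q1}.
Read '1': q1→{q3, q5}; union {q3, q5}; ε-closure = {q3, q5, q6}.
Read '1': q3→{q1, q2, q3, q5}, q5→{q1, q5}, q6→∅; union {q1, q2, q3, q5}; ε-closure = {q1, q2, q3, q5, q6, q7}.
Read '1': q1→{q3, q5}, q2→{q1}, q3→{q1, q2, q3, q5}, q5→{q1, q5}, q6→∅, q7→{q8}; union {q1, q2, q3, q5, q8}; ε-closure = {q1, q2, q3, q5, q6, q7, q8}.
Read '1': q1→{q3, q5}, q2→{q1}, q3→{q1, q2, q3, q5}, q5→{q1, q5}, q6→∅, q7→{q8}, q8→{q6}; union {q1, q2, q3, q5, q6, q8}; ε-closure = {q1, q2, q3, q5, q6, q7, q8}.
Read '0': q1→{q4, q8}, q2→∅, q3→∅, q5→{q1, q3}, q6→{q5, q8}, q7→{q8}, q8→{q3}; union {q1, q3, q4, q5, q8}; ε-closure = {q1, q2, q3, q4, q5, q6, q7, q8}.
Read '0': q1→{q4, q8}, q2→∅, q3→∅, q4→{q1, q6}, q5→{q1, q3}, q6→{q5, q8}, q7→{q8}, q8→{q3}; union {q1, q3, q4, q5, q6, q8}; ε-closure = {q1, q2, q3, q4, q5, q6, q7, q8}.
Read '1': q1→{q3, q5}, q2→{q1}, q3→{q1, q2, q3, q5}, q4→{q1}, q5→{q1, q5}, q6→∅, q7→{q8}, q8→{q6}; union {q1, q2, q3, q5, q6, q8}; ε-closure = {q1, q2, q3, q5, q6, q7, q8}.
Read '0': q1→{q4, q8}, q2→∅, q3→∅, q5→{q1, q3}, q6→{q5, q8}, q7→{q8}, q8→{q3}; union {q1, q3, q4, q5, q8}; ε-closure = {q1, q2, q3, q4, q5, q6, q7, q8}.
Read '1': q1→{q3, q5}, q2→{q1}, q3→{q1, q2, q3, q5}, q4→{q1}, q5→{q1, q5}, q6→∅, q7→{q8}, q8→{q6}; union {q1, q2, q3, q5, q6, q8}; ε-closure = {q1, q2, q3, q5, q6, q7, q8}.
Read '1': q1→{q3, q5}, q2→{q1}, q3→{q1, q2, q3, q5}, q5→{q1, q5}, q6→∅, q7→{q8}, q8→{q6}; union {q1, q2, q3, q5, q6, q8}; ε-closure = {q1, q2, q3, q5, q6, q7, q8}.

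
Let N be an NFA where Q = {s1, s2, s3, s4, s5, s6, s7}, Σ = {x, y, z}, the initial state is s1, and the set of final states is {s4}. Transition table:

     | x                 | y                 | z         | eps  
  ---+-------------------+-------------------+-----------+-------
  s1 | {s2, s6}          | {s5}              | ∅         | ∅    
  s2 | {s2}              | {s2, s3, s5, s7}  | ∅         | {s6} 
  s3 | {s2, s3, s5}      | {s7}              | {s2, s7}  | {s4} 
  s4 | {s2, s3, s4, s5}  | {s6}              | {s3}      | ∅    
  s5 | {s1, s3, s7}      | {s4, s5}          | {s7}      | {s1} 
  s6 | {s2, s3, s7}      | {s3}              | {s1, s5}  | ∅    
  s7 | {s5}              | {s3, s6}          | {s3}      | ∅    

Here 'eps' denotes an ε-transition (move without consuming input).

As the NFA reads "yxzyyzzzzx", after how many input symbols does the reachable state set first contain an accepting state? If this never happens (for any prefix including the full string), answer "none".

Start in {s1}.
Read 'y': {s1} → {s1, s5}.
Read 'x': {s1, s5} → {s1, s2, s3, s4, s6, s7}.
None of the earlier sets intersect F, but {s1, s2, s3, s4, s6, s7} does.

2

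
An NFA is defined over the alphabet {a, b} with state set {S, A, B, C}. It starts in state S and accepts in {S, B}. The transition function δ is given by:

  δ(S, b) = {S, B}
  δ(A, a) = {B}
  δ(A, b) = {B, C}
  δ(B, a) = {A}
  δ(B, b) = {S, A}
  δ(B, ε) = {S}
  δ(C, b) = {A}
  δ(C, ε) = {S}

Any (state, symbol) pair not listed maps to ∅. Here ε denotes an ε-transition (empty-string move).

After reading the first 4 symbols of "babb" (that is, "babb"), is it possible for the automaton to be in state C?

No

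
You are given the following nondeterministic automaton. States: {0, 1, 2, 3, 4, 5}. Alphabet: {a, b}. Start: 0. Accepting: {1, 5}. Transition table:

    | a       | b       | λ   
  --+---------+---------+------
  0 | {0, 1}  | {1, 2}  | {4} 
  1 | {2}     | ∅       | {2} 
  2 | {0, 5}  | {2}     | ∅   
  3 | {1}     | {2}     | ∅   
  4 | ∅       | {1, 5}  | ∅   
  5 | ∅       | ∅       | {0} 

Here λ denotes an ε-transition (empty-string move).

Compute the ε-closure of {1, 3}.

{1, 2, 3}

Begin with {1, 3}.
ε-move 1 → 2; add 2.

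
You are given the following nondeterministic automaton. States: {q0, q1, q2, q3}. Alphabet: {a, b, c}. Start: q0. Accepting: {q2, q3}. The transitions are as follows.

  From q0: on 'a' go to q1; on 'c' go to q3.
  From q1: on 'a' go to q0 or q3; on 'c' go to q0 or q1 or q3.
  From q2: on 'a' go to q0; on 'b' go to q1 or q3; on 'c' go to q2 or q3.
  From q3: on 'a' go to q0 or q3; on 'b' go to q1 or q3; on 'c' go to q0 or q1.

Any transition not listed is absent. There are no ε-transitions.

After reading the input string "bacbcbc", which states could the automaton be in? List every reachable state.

∅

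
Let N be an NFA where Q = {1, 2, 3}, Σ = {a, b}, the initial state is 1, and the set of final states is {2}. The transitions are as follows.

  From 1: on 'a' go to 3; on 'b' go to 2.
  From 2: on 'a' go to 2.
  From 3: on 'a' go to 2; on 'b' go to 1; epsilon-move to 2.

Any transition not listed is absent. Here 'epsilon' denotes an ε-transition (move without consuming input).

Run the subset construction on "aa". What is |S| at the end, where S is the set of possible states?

1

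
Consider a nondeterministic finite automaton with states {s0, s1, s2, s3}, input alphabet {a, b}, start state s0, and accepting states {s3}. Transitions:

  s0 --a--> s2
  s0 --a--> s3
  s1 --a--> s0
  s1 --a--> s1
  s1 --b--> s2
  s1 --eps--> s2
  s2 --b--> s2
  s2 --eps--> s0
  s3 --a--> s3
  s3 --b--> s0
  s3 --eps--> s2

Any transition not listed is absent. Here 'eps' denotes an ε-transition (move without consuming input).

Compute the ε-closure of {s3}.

{s0, s2, s3}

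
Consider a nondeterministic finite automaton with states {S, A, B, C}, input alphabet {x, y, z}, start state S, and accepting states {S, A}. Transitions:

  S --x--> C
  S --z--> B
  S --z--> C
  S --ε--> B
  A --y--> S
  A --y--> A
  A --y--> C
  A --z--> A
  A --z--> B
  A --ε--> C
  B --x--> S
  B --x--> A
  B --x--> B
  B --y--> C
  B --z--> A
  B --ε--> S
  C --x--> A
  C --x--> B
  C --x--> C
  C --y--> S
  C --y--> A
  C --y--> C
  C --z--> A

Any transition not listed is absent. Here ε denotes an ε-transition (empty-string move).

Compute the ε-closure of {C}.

{C}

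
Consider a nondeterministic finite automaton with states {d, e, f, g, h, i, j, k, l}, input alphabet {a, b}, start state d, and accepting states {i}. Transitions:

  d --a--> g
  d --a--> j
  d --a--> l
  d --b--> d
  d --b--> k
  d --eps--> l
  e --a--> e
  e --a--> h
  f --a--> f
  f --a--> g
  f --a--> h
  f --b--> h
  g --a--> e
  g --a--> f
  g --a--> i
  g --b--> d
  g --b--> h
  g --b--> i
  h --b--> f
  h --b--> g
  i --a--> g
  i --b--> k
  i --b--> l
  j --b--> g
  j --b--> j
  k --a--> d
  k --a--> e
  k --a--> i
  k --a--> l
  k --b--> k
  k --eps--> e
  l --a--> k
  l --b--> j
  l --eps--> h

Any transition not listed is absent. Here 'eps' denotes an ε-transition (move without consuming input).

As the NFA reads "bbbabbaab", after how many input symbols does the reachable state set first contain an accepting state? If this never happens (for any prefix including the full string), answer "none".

2

Start: ε-closure({d}) = {d, h, l}.
Read 'b': d→{d, k}, h→{f, g}, l→{j}; union {d, f, g, j, k}; ε-closure = {d, e, f, g, h, j, k, l}.
Read 'b': d→{d, k}, e→∅, f→{h}, g→{d, h, i}, h→{f, g}, j→{g, j}, k→{k}, l→{j}; union {d, f, g, h, i, j, k}; ε-closure = {d, e, f, g, h, i, j, k, l}.
None of the earlier sets intersect F, but {d, e, f, g, h, i, j, k, l} does.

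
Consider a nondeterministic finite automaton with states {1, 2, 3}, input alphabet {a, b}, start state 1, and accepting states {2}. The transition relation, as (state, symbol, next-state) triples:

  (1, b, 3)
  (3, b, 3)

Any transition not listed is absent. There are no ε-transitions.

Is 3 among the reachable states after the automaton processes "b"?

Start in {1}.
Read 'b': {1} → {3}.
State 3 is in {3}.

Yes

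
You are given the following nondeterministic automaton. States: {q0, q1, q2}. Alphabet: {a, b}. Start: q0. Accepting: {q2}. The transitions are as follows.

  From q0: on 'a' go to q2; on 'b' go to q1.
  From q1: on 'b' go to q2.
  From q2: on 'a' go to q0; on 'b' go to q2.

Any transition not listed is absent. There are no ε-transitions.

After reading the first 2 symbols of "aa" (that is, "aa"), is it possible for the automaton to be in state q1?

No

Start in {q0}.
Read 'a': {q0} → {q2}.
Read 'a': {q2} → {q0}.
State q1 is not in {q0}.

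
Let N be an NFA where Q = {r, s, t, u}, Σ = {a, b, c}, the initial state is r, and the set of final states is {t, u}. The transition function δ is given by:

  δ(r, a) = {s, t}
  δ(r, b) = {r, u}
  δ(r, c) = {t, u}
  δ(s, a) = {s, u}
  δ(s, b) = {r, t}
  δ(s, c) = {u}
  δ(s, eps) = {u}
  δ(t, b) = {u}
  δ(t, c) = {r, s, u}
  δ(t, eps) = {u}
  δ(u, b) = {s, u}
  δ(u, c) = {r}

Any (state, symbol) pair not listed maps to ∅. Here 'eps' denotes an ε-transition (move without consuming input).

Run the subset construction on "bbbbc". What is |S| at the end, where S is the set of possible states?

4

Start in {r}.
Read 'b': r→{r, u}; now {r, u}.
Read 'b': r→{r, u}, u→{s, u}; now {r, s, u}.
Read 'b': r→{r, u}, s→{r, t}, u→{s, u}; now {r, s, t, u}.
Read 'b': r→{r, u}, s→{r, t}, t→{u}, u→{s, u}; now {r, s, t, u}.
Read 'c': r→{t, u}, s→{u}, t→{r, s, u}, u→{r}; now {r, s, t, u}.
That set has 4 states.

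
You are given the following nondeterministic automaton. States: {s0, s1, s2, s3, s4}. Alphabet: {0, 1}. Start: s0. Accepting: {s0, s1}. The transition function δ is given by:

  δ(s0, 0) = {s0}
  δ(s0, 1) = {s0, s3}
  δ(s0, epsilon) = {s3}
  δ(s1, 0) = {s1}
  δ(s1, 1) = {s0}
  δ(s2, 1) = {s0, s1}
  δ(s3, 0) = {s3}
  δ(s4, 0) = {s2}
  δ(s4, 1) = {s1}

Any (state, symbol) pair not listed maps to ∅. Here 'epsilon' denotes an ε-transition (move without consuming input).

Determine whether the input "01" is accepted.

Yes

Start: ε-closure({s0}) = {s0, s3}.
Read '0': s0→{s0}, s3→{s3}; now {s0, s3}.
Read '1': s0→{s0, s3}, s3→∅; now {s0, s3}.
The final set {s0, s3} contains the accepting state s0.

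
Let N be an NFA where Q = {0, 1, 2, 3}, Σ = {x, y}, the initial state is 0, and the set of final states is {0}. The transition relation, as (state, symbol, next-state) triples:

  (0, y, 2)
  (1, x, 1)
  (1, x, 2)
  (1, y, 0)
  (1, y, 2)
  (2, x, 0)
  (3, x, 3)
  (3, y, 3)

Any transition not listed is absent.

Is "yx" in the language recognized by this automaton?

Yes

Start in {0}.
Read 'y': {0} → {2}.
Read 'x': {2} → {0}.
The final set {0} contains the accepting state 0.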